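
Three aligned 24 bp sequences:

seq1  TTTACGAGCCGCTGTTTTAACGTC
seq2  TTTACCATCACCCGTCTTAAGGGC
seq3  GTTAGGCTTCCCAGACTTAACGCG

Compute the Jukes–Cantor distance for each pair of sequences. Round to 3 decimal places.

seq1–seq2: 8/24 sites differ → p ≈ 0.333333, d = −0.75 ln(1 − 0.444444) = 0.440839 ≈ 0.441.
seq1–seq3: 11/24 sites differ → p ≈ 0.458333, d = −0.75 ln(1 − 0.611111) = 0.708346 ≈ 0.708.
seq2–seq3: 11/24 sites differ → p ≈ 0.458333, d = −0.75 ln(1 − 0.611111) = 0.708346 ≈ 0.708.

d(seq1,seq2) = 0.441, d(seq1,seq3) = 0.708, d(seq2,seq3) = 0.708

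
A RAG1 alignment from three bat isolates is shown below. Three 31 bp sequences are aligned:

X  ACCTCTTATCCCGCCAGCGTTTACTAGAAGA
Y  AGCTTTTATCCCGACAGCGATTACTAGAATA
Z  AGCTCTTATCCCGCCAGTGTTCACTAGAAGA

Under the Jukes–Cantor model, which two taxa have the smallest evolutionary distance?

X and Z

X–Y: 5/31 differ, p = 0.161, d = 0.182.
X–Z: 3/31 differ, p = 0.097, d = 0.104.
Y–Z: 6/31 differ, p = 0.194, d = 0.224.
The smallest distance is between X and Z.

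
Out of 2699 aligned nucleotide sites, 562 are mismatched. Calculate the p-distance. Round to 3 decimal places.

p = 562/2699 = 0.208225… ≈ 0.208 (to 3 d.p.).

0.208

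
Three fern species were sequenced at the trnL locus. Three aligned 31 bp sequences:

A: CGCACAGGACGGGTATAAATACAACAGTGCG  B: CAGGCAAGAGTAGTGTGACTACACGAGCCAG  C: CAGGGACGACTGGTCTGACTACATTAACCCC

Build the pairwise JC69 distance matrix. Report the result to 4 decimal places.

A–B: 15/31 sites differ → p ≈ 0.483871, d = −0.75 ln(1 − 0.645161) = 0.777068 ≈ 0.7771.
A–C: 15/31 sites differ → p ≈ 0.483871, d = −0.75 ln(1 − 0.645161) = 0.777068 ≈ 0.7771.
B–C: 10/31 sites differ → p ≈ 0.322581, d = −0.75 ln(1 − 0.430108) = 0.421731 ≈ 0.4217.

d(A,B) = 0.7771, d(A,C) = 0.7771, d(B,C) = 0.4217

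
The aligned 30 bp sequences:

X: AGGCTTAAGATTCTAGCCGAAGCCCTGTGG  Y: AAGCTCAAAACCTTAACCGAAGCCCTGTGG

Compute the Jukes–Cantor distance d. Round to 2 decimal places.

The sequences differ at 7 of 30 sites (2, 6, 9, 11, 12, 13, 16), so p = 7/30 ≈ 0.233333.
d = −(3/4) ln(1 − 4p/3) = −0.75 ln(1 − 0.311111) = −0.75 ln(0.688889)
  = −0.75 × (-0.372675) = 0.279506 substitutions/site.

0.28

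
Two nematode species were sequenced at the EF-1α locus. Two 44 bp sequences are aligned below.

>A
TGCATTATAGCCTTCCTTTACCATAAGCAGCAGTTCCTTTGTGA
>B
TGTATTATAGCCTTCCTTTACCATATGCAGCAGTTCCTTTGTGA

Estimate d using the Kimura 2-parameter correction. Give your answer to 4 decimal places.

0.0469

Of 44 sites, 1 differences are transitions and 1 are transversions, so P = 1/44 ≈ 0.022727 and Q = 1/44 ≈ 0.022727.
Under the Kimura two-parameter model, d = −½ ln(1 − 2P − Q) − ¼ ln(1 − 2Q).
1 − 2P − Q = 0.931819, giving −½ ln(0.931819) = 0.035308.
1 − 2Q = 0.954546, giving −¼ ln(0.954546) = 0.011630.
d = 0.035308 + 0.011630 = 0.046938.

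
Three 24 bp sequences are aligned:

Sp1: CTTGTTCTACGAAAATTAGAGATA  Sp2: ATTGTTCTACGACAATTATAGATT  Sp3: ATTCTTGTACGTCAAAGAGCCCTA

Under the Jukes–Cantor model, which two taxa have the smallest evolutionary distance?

Sp1 and Sp2

Sp1–Sp2: 4/24 differ, p = 0.167, d = 0.188.
Sp1–Sp3: 10/24 differ, p = 0.417, d = 0.608.
Sp2–Sp3: 10/24 differ, p = 0.417, d = 0.608.
The smallest distance is between Sp1 and Sp2.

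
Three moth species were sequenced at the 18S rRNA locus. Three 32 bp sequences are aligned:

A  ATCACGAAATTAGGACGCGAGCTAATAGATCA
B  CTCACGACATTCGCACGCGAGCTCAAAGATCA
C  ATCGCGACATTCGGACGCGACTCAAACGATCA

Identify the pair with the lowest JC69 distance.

A and B

A–B: 6/32 differ, p = 0.188, d = 0.216.
A–C: 8/32 differ, p = 0.250, d = 0.304.
B–C: 8/32 differ, p = 0.250, d = 0.304.
The smallest distance is between A and B.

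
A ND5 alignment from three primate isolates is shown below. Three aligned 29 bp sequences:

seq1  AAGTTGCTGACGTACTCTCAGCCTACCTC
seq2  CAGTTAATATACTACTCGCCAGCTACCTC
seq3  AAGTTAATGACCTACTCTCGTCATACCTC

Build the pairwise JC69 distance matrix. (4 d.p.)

seq1–seq2: 11/29 sites differ → p ≈ 0.37931, d = −0.75 ln(1 − 0.505747) = 0.528531 ≈ 0.5285.
seq1–seq3: 6/29 sites differ → p ≈ 0.206897, d = −0.75 ln(1 − 0.275863) = 0.242081 ≈ 0.2421.
seq2–seq3: 9/29 sites differ → p ≈ 0.310345, d = −0.75 ln(1 − 0.413793) = 0.400562 ≈ 0.4006.

d(seq1,seq2) = 0.5285, d(seq1,seq3) = 0.2421, d(seq2,seq3) = 0.4006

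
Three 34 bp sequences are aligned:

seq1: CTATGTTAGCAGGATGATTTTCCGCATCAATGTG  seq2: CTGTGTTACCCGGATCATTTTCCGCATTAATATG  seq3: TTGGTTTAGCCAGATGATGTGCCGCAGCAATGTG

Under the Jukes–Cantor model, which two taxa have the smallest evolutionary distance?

seq1–seq2: 6/34 differ, p = 0.176, d = 0.201.
seq1–seq3: 9/34 differ, p = 0.265, d = 0.326.
seq2–seq3: 11/34 differ, p = 0.324, d = 0.423.
The smallest distance is between seq1 and seq2.

seq1 and seq2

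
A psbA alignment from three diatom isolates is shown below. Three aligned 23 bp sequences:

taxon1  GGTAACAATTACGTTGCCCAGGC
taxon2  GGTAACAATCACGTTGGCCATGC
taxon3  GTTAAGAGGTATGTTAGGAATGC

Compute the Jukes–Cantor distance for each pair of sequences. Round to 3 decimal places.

d(taxon1,taxon2) = 0.143, d(taxon1,taxon3) = 0.650, d(taxon2,taxon3) = 0.553

taxon1–taxon2: 3/23 sites differ → p ≈ 0.130435, d = −0.75 ln(1 − 0.173913) = 0.143291 ≈ 0.143.
taxon1–taxon3: 10/23 sites differ → p ≈ 0.434783, d = −0.75 ln(1 − 0.579711) = 0.650110 ≈ 0.650.
taxon2–taxon3: 9/23 sites differ → p ≈ 0.391304, d = −0.75 ln(1 − 0.521739) = 0.553199 ≈ 0.553.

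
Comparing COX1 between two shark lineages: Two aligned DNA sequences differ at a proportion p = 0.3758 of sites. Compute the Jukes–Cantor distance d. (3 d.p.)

0.521

d = −(3/4) ln(1 − 4p/3) = −0.75 ln(1 − 0.501067) = −0.75 ln(0.498933)
  = −0.75 × (-0.695283) = 0.521462 substitutions/site.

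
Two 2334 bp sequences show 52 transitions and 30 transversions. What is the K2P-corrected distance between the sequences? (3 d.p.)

P = 52/2334 ≈ 0.022279 and Q = 30/2334 ≈ 0.012853.
Under the Kimura two-parameter model, d = −½ ln(1 − 2P − Q) − ¼ ln(1 − 2Q).
1 − 2P − Q = 0.942589, giving −½ ln(0.942589) = 0.029562.
1 − 2Q = 0.974294, giving −¼ ln(0.974294) = 0.006511.
d = 0.029562 + 0.006511 = 0.036073.

0.036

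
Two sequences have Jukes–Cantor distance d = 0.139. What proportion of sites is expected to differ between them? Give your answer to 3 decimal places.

0.127

p = (3/4)(1 − e^(−4d/3)) = 0.75 × (1 − e^(-0.185333)) = 0.75 × (1 − 0.830828) = 0.126879.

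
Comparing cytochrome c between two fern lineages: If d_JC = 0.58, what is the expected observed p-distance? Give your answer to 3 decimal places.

p = (3/4)(1 − e^(−4d/3)) = 0.75 × (1 − e^(-0.773333)) = 0.75 × (1 − 0.461472) = 0.403896.

0.404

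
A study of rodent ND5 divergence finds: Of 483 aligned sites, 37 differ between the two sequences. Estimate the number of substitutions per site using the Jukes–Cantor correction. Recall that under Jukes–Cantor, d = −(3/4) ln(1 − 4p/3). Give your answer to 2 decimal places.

p = 37/483 ≈ 0.076605.
d = −(3/4) ln(1 − 4p/3) = −0.75 ln(1 − 0.10214) = −0.75 ln(0.89786)
  = −0.75 × (-0.107741) = 0.080806 substitutions/site.

0.08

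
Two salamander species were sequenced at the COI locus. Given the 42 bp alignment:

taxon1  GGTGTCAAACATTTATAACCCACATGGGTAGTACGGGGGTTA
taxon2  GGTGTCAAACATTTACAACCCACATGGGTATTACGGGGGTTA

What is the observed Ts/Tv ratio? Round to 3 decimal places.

1.000

Transitions are A↔G and C↔T; transversions are all other mismatches.
Transitions: 1. Transversions: 1.
R = 1/1 = 1.000.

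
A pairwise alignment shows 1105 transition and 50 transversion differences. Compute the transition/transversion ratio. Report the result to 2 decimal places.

R = 1105/50 = 22.10.

22.10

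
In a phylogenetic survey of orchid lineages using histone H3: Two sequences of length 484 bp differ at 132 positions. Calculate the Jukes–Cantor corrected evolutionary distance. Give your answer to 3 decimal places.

p = 132/484 ≈ 0.272727.
d = −(3/4) ln(1 − 4p/3) = −0.75 ln(1 − 0.363636) = −0.75 ln(0.636364)
  = −0.75 × (-0.451985) = 0.338989 substitutions/site.

0.339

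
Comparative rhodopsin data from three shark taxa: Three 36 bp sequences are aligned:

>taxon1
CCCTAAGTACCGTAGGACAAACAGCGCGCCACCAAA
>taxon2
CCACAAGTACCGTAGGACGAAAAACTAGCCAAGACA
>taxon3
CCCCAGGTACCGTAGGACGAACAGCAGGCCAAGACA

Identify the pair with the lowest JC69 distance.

taxon1–taxon2: 10/36 differ, p = 0.278, d = 0.347.
taxon1–taxon3: 8/36 differ, p = 0.222, d = 0.264.
taxon2–taxon3: 6/36 differ, p = 0.167, d = 0.188.
The smallest distance is between taxon2 and taxon3.

taxon2 and taxon3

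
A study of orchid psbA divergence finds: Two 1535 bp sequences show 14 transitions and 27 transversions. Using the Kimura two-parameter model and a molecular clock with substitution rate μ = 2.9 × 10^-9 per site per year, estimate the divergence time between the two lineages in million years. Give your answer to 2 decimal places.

4.69

P = 14/1535 ≈ 0.009121 and Q = 27/1535 ≈ 0.01759.
Under the Kimura two-parameter model, d = −½ ln(1 − 2P − Q) − ¼ ln(1 − 2Q).
1 − 2P − Q = 0.964168, giving −½ ln(0.964168) = 0.018245.
1 − 2Q = 0.96482, giving −¼ ln(0.96482) = 0.008953.
d = 0.018245 + 0.008953 = 0.027198.
Under a molecular clock d = 2μt, so t = d/(2μ) = 0.027198 / (2 × 2.9 × 10^-9) = 4.69 million years.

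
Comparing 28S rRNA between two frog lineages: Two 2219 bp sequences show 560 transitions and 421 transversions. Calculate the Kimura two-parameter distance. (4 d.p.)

P = 560/2219 ≈ 0.252366 and Q = 421/2219 ≈ 0.189725.
Under the Kimura two-parameter model, d = −½ ln(1 − 2P − Q) − ¼ ln(1 − 2Q).
1 − 2P − Q = 0.305543, giving −½ ln(0.305543) = 0.592832.
1 − 2Q = 0.62055, giving −¼ ln(0.62055) = 0.119287.
d = 0.592832 + 0.119287 = 0.712119.

0.7121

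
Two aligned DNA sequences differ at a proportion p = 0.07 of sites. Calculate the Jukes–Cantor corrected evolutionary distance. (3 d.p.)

d = −(3/4) ln(1 − 4p/3) = −0.75 ln(1 − 0.093333) = −0.75 ln(0.906667)
  = −0.75 × (-0.097980) = 0.073485 substitutions/site.

0.073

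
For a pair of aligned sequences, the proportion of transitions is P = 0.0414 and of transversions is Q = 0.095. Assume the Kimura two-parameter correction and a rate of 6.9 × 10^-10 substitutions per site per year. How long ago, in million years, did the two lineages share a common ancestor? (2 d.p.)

Under the Kimura two-parameter model, d = −½ ln(1 − 2P − Q) − ¼ ln(1 − 2Q).
1 − 2P − Q = 0.8222, giving −½ ln(0.8222) = 0.097886.
1 − 2Q = 0.81, giving −¼ ln(0.81) = 0.052680.
d = 0.097886 + 0.052680 = 0.150566.
Under a molecular clock d = 2μt, so t = d/(2μ) = 0.150566 / (2 × 6.9 × 10^-10) = 109.11 million years.

109.11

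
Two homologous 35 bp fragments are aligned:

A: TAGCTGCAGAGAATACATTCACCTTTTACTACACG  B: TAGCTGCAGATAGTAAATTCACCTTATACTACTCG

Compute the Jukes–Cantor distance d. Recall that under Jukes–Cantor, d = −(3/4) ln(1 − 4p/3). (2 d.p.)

The sequences differ at 5 of 35 sites (11, 13, 16, 26, 33), so p = 5/35 ≈ 0.142857.
d = −(3/4) ln(1 − 4p/3) = −0.75 ln(1 − 0.190476) = −0.75 ln(0.809524)
  = −0.75 × (-0.211309) = 0.158482 substitutions/site.

0.16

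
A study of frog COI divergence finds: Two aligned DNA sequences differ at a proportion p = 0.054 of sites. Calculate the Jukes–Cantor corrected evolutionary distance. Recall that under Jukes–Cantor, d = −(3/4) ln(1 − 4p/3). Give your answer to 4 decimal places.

d = −(3/4) ln(1 − 4p/3) = −0.75 ln(1 − 0.072) = −0.75 ln(0.928)
  = −0.75 × (-0.074724) = 0.056043 substitutions/site.

0.0560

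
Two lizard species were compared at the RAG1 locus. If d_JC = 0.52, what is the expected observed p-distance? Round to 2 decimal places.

p = (3/4)(1 − e^(−4d/3)) = 0.75 × (1 − e^(-0.693333)) = 0.75 × (1 − 0.499907) = 0.375070.

0.38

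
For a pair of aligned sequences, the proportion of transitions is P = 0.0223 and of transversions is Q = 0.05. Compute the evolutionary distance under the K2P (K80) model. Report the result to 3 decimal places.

0.076

Under the Kimura two-parameter model, d = −½ ln(1 − 2P − Q) − ¼ ln(1 − 2Q).
1 − 2P − Q = 0.9054, giving −½ ln(0.9054) = 0.049689.
1 − 2Q = 0.9, giving −¼ ln(0.9) = 0.026340.
d = 0.049689 + 0.026340 = 0.076029.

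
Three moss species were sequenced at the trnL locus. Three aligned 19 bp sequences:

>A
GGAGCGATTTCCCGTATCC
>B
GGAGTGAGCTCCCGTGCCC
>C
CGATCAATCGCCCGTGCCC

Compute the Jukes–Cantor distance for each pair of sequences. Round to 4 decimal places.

d(A,B) = 0.3241, d(A,C) = 0.5068, d(B,C) = 0.4099

A–B: 5/19 sites differ → p ≈ 0.263158, d = −0.75 ln(1 − 0.350877) = 0.324100 ≈ 0.3241.
A–C: 7/19 sites differ → p ≈ 0.368421, d = −0.75 ln(1 − 0.491228) = 0.506816 ≈ 0.5068.
B–C: 6/19 sites differ → p ≈ 0.315789, d = −0.75 ln(1 − 0.421052) = 0.409907 ≈ 0.4099.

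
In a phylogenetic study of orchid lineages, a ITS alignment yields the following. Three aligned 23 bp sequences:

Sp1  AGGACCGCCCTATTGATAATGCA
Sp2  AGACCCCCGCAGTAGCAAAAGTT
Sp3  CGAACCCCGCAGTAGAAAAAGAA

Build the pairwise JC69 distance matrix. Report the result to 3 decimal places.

Sp1–Sp2: 12/23 sites differ → p ≈ 0.521739, d = −0.75 ln(1 − 0.695652) = 0.892188 ≈ 0.892.
Sp1–Sp3: 10/23 sites differ → p ≈ 0.434783, d = −0.75 ln(1 − 0.579711) = 0.650110 ≈ 0.650.
Sp2–Sp3: 5/23 sites differ → p ≈ 0.217391, d = −0.75 ln(1 − 0.289855) = 0.256715 ≈ 0.257.

d(Sp1,Sp2) = 0.892, d(Sp1,Sp3) = 0.650, d(Sp2,Sp3) = 0.257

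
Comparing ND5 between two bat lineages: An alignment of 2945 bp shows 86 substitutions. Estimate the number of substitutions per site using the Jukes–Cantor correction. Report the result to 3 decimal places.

0.030

p = 86/2945 ≈ 0.029202.
d = −(3/4) ln(1 − 4p/3) = −0.75 ln(1 − 0.038936) = −0.75 ln(0.961064)
  = −0.75 × (-0.039714) = 0.029786 substitutions/site.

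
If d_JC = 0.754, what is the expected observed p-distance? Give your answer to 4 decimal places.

p = (3/4)(1 − e^(−4d/3)) = 0.75 × (1 − e^(-1.005333)) = 0.75 × (1 − 0.365923) = 0.475558.

0.4756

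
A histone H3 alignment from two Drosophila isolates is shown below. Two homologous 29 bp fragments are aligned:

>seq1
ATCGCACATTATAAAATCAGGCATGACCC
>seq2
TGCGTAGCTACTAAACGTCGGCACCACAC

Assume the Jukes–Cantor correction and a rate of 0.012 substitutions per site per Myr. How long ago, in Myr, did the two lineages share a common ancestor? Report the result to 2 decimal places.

32.25

The sequences differ at 14 of 29 sites, so p = 14/29 ≈ 0.482759.
d = −(3/4) ln(1 − 4p/3) = −0.75 ln(1 − 0.643679) = −0.75 ln(0.356321)
  = −0.75 × (-1.031923) = 0.773942 substitutions/site.
Under a molecular clock d = 2μt, so t = d/(2μ) = 0.773942 / (2 × 0.012) = 32.25 Myr.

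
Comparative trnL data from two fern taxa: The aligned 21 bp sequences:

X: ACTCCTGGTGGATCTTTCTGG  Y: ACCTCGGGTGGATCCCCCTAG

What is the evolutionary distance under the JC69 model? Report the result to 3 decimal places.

0.441

The sequences differ at 7 of 21 sites (3, 4, 6, 15, 16, 17, 20), so p = 7/21 ≈ 0.333333.
d = −(3/4) ln(1 − 4p/3) = −0.75 ln(1 − 0.444444) = −0.75 ln(0.555556)
  = −0.75 × (-0.587786) = 0.440840 substitutions/site.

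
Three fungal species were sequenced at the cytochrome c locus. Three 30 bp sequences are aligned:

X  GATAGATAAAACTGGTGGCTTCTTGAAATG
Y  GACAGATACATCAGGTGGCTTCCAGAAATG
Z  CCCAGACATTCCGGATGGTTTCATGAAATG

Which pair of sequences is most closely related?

X and Y

X–Y: 6/30 differ, p = 0.200, d = 0.233.
X–Z: 11/30 differ, p = 0.367, d = 0.503.
Y–Z: 11/30 differ, p = 0.367, d = 0.503.
The smallest distance is between X and Y.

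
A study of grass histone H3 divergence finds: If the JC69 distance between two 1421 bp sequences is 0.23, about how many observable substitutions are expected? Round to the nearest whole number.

281

Invert JC69: p = (3/4)(1 − e^(−4d/3)) = 0.75 × (1 − e^(-0.306667)) = 0.75 × (1 − 0.735896) = 0.198078.
Expected differing sites = pL ≈ 0.198078 × 1421 = 281.468838 ≈ 281.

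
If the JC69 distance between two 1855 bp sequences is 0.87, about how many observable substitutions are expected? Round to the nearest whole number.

955

Invert JC69: p = (3/4)(1 − e^(−4d/3)) = 0.75 × (1 − e^(-1.16)) = 0.75 × (1 − 0.313486) = 0.514886.
Expected differing sites = pL ≈ 0.514886 × 1855 = 955.11353 ≈ 955.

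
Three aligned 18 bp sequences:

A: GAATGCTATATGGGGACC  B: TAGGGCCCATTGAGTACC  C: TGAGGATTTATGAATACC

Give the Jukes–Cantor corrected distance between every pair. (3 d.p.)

d(A,B) = 0.824, d(A,C) = 0.673, d(B,C) = 0.673

A–B: 9/18 sites differ → p = 0.5, d = −0.75 ln(1 − 0.666667) = 0.823960 ≈ 0.824.
A–C: 8/18 sites differ → p ≈ 0.444444, d = −0.75 ln(1 − 0.592592) = 0.673455 ≈ 0.673.
B–C: 8/18 sites differ → p ≈ 0.444444, d = −0.75 ln(1 − 0.592592) = 0.673455 ≈ 0.673.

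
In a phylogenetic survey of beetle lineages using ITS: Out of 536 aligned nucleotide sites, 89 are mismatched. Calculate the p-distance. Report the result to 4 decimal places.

p = 89/536 = 0.166044… ≈ 0.1660 (to 4 d.p.).

0.1660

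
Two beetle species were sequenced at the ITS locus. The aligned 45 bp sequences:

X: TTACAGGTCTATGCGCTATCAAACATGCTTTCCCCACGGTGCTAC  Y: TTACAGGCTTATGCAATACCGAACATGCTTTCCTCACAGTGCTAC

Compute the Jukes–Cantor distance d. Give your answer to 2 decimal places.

0.20

The sequences differ at 8 of 45 sites (8, 9, 15, 16, 19, 21, 34, 38), so p = 8/45 ≈ 0.177778.
d = −(3/4) ln(1 − 4p/3) = −0.75 ln(1 − 0.237037) = −0.75 ln(0.762963)
  = −0.75 × (-0.270546) = 0.202910 substitutions/site.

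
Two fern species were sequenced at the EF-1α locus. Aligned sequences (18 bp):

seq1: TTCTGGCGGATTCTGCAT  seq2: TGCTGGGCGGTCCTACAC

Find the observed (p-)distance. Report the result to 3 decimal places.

The sequences differ at 7 of 18 positions (sites 2, 7, 8, 10, 12, 15, 18).
p = 7/18 = 0.388888… ≈ 0.389 (to 3 d.p.).

0.389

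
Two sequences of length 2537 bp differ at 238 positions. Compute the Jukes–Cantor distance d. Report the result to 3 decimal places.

0.100

p = 238/2537 ≈ 0.093812.
d = −(3/4) ln(1 − 4p/3) = −0.75 ln(1 − 0.125083) = −0.75 ln(0.874917)
  = −0.75 × (-0.133626) = 0.100220 substitutions/site.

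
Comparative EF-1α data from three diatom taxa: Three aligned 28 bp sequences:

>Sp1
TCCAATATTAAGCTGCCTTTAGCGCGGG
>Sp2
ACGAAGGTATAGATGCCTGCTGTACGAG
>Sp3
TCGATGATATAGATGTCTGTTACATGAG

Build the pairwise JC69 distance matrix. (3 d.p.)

Sp1–Sp2: 13/28 sites differ → p ≈ 0.464286, d = −0.75 ln(1 − 0.619048) = 0.723811 ≈ 0.724.
Sp1–Sp3: 13/28 sites differ → p ≈ 0.464286, d = −0.75 ln(1 − 0.619048) = 0.723811 ≈ 0.724.
Sp2–Sp3: 8/28 sites differ → p ≈ 0.285714, d = −0.75 ln(1 − 0.380952) = 0.359679 ≈ 0.360.

d(Sp1,Sp2) = 0.724, d(Sp1,Sp3) = 0.724, d(Sp2,Sp3) = 0.360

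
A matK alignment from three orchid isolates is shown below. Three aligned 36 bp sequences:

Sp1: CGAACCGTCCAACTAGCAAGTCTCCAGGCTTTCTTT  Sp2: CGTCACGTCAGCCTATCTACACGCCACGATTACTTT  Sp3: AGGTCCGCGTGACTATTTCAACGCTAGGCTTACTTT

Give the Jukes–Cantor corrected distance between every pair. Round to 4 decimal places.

Sp1–Sp2: 14/36 sites differ → p ≈ 0.388889, d = −0.75 ln(1 − 0.518519) = 0.548166 ≈ 0.5482.
Sp1–Sp3: 16/36 sites differ → p ≈ 0.444444, d = −0.75 ln(1 − 0.592592) = 0.673455 ≈ 0.6735.
Sp2–Sp3: 14/36 sites differ → p ≈ 0.388889, d = −0.75 ln(1 − 0.518519) = 0.548166 ≈ 0.5482.

d(Sp1,Sp2) = 0.5482, d(Sp1,Sp3) = 0.6735, d(Sp2,Sp3) = 0.5482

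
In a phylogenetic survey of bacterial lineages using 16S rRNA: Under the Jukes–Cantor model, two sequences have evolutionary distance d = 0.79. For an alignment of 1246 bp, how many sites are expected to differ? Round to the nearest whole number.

609

Invert JC69: p = (3/4)(1 − e^(−4d/3)) = 0.75 × (1 − e^(-1.053333)) = 0.75 × (1 − 0.348773) = 0.488420.
Expected differing sites = pL ≈ 0.488420 × 1246 = 608.57132 ≈ 609.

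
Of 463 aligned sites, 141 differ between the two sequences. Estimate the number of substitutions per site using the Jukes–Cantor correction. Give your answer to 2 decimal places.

p = 141/463 ≈ 0.304536.
d = −(3/4) ln(1 − 4p/3) = −0.75 ln(1 − 0.406048) = −0.75 ln(0.593952)
  = −0.75 × (-0.520957) = 0.390718 substitutions/site.

0.39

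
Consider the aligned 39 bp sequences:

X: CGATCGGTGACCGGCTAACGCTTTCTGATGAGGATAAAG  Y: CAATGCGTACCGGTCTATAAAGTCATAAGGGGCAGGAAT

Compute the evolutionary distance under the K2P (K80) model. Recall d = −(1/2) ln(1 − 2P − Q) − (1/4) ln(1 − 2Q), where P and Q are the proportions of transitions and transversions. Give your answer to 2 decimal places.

Of 39 sites, 7 differences are transitions and 14 are transversions, so P = 7/39 ≈ 0.179487 and Q = 14/39 ≈ 0.358974.
Under the Kimura two-parameter model, d = −½ ln(1 − 2P − Q) − ¼ ln(1 − 2Q).
1 − 2P − Q = 0.282052, giving −½ ln(0.282052) = 0.632832.
1 − 2Q = 0.282052, giving −¼ ln(0.282052) = 0.316416.
d = 0.632832 + 0.316416 = 0.949248.

0.95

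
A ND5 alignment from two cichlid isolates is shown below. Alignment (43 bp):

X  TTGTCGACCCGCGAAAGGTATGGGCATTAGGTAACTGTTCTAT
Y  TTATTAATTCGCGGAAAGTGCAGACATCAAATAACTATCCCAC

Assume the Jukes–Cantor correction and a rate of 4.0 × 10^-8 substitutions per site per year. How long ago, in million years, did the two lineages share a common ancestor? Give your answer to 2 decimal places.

The sequences differ at 18 of 43 sites, so p = 18/43 ≈ 0.418605.
d = −(3/4) ln(1 − 4p/3) = −0.75 ln(1 − 0.55814) = −0.75 ln(0.44186)
  = −0.75 × (-0.816762) = 0.612572 substitutions/site.
Under a molecular clock d = 2μt, so t = d/(2μ) = 0.612572 / (2 × 4.0 × 10^-8) = 7.66 million years.

7.66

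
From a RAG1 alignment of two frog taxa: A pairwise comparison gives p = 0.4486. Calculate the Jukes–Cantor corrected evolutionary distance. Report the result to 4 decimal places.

0.6837

d = −(3/4) ln(1 − 4p/3) = −0.75 ln(1 − 0.598133) = −0.75 ln(0.401867)
  = −0.75 × (-0.911634) = 0.683726 substitutions/site.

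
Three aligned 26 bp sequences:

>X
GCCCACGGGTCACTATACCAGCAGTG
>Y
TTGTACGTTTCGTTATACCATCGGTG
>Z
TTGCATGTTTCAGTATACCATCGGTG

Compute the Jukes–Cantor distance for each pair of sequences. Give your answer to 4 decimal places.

d(X,Y) = 0.5393, d(X,Z) = 0.4643, d(Y,Z) = 0.1722

X–Y: 10/26 sites differ → p ≈ 0.384615, d = −0.75 ln(1 − 0.51282) = 0.539341 ≈ 0.5393.
X–Z: 9/26 sites differ → p ≈ 0.346154, d = −0.75 ln(1 − 0.461539) = 0.464280 ≈ 0.4643.
Y–Z: 4/26 sites differ → p ≈ 0.153846, d = −0.75 ln(1 − 0.205128) = 0.172181 ≈ 0.1722.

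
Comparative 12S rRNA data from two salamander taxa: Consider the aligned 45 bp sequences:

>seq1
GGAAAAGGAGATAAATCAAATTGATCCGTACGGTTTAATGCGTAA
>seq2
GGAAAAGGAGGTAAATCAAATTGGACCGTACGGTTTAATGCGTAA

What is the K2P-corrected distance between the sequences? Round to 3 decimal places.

Of 45 sites, 2 differences are transitions and 1 are transversions, so P = 2/45 ≈ 0.044444 and Q = 1/45 ≈ 0.022222.
Under the Kimura two-parameter model, d = −½ ln(1 − 2P − Q) − ¼ ln(1 − 2Q).
1 − 2P − Q = 0.88889, giving −½ ln(0.88889) = 0.058891.
1 − 2Q = 0.955556, giving −¼ ln(0.955556) = 0.011365.
d = 0.058891 + 0.011365 = 0.070256.

0.070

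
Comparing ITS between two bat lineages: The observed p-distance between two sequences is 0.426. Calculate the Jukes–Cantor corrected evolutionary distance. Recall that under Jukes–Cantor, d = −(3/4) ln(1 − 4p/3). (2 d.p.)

0.63

d = −(3/4) ln(1 − 4p/3) = −0.75 ln(1 − 0.568) = −0.75 ln(0.432)
  = −0.75 × (-0.839330) = 0.629498 substitutions/site.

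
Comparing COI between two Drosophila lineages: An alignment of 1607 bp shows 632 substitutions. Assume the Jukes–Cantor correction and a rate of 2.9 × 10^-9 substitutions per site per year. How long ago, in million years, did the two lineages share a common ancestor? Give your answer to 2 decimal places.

96.09

p = 632/1607 ≈ 0.393279.
d = −(3/4) ln(1 − 4p/3) = −0.75 ln(1 − 0.524372) = −0.75 ln(0.475628)
  = −0.75 × (-0.743119) = 0.557339 substitutions/site.
Under a molecular clock d = 2μt, so t = d/(2μ) = 0.557339 / (2 × 2.9 × 10^-9) = 96.09 million years.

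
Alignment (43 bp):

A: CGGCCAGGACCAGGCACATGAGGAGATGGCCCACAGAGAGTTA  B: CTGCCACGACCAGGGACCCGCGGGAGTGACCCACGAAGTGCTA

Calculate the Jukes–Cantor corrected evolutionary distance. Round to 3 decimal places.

The sequences differ at 14 of 43 sites, so p = 14/43 ≈ 0.325581.
d = −(3/4) ln(1 − 4p/3) = −0.75 ln(1 − 0.434108) = −0.75 ln(0.565892)
  = −0.75 × (-0.569352) = 0.427014 substitutions/site.

0.427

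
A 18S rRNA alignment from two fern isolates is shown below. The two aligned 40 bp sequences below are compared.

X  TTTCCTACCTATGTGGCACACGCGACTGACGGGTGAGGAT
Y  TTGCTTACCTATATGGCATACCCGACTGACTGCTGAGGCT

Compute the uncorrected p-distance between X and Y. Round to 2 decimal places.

The sequences differ at 8 of 40 positions (sites 3, 5, 13, 19, 22, 31, 33, 39).
p = 8/40 = 0.20.

0.20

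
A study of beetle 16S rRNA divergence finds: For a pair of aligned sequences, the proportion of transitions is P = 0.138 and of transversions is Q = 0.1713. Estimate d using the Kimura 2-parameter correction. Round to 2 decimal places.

Under the Kimura two-parameter model, d = −½ ln(1 − 2P − Q) − ¼ ln(1 − 2Q).
1 − 2P − Q = 0.5527, giving −½ ln(0.5527) = 0.296470.
1 − 2Q = 0.6574, giving −¼ ln(0.6574) = 0.104866.
d = 0.296470 + 0.104866 = 0.401336.

0.40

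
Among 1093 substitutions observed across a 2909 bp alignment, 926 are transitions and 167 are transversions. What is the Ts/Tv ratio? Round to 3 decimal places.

5.545

R = 926/167 = 5.544910… ≈ 5.545 (to 3 d.p.).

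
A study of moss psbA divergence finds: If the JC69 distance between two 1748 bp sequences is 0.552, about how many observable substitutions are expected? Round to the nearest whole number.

Invert JC69: p = (3/4)(1 − e^(−4d/3)) = 0.75 × (1 − e^(-0.736)) = 0.75 × (1 − 0.479026) = 0.390731.
Expected differing sites = pL ≈ 0.390731 × 1748 = 682.997788 ≈ 683.

683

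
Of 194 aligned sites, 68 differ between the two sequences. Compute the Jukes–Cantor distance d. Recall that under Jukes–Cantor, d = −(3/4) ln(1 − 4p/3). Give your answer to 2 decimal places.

p = 68/194 ≈ 0.350515.
d = −(3/4) ln(1 − 4p/3) = −0.75 ln(1 − 0.467353) = −0.75 ln(0.532647)
  = −0.75 × (-0.629896) = 0.472422 substitutions/site.

0.47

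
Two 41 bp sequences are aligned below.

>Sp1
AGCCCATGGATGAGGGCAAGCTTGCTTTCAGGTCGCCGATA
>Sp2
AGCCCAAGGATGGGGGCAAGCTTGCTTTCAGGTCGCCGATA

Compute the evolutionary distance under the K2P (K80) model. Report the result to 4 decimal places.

Of 41 sites, 1 differences are transitions and 1 are transversions, so P = 1/41 ≈ 0.02439 and Q = 1/41 ≈ 0.02439.
Under the Kimura two-parameter model, d = −½ ln(1 − 2P − Q) − ¼ ln(1 − 2Q).
1 − 2P − Q = 0.92683, giving −½ ln(0.92683) = 0.037993.
1 − 2Q = 0.95122, giving −¼ ln(0.95122) = 0.012502.
d = 0.037993 + 0.012502 = 0.050495.

0.0505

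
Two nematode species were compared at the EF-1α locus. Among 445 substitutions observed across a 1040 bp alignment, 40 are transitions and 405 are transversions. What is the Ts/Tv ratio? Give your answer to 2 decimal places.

0.10

R = 40/405 = 0.098765… ≈ 0.10 (to 2 d.p.).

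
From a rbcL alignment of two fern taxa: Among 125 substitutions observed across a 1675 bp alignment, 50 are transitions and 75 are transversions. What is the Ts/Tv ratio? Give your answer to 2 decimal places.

R = 50/75 = 0.666666… ≈ 0.67 (to 2 d.p.).

0.67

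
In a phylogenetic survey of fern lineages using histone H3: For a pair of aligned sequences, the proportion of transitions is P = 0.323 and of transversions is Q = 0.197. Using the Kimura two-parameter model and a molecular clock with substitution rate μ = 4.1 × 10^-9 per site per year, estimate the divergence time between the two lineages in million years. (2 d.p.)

Under the Kimura two-parameter model, d = −½ ln(1 − 2P − Q) − ¼ ln(1 − 2Q).
1 − 2P − Q = 0.157, giving −½ ln(0.157) = 0.925755.
1 − 2Q = 0.606, giving −¼ ln(0.606) = 0.125219.
d = 0.925755 + 0.125219 = 1.050974.
Under a molecular clock d = 2μt, so t = d/(2μ) = 1.050974 / (2 × 4.1 × 10^-9) = 128.17 million years.

128.17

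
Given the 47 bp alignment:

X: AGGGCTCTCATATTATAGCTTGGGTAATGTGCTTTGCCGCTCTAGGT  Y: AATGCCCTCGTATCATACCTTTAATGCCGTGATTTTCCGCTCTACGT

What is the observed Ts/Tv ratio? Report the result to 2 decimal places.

Transitions are A↔G and C↔T; transversions are all other mismatches.
Transitions: 8. Transversions: 7.
R = 8/7 = 1.142857… ≈ 1.14 (to 2 d.p.).

1.14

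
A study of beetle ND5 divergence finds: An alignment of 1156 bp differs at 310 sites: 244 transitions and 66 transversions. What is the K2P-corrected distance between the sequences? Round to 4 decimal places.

0.3565

P = 244/1156 ≈ 0.211073 and Q = 66/1156 ≈ 0.057093.
Under the Kimura two-parameter model, d = −½ ln(1 − 2P − Q) − ¼ ln(1 − 2Q).
1 − 2P − Q = 0.520761, giving −½ ln(0.520761) = 0.326232.
1 − 2Q = 0.885814, giving −¼ ln(0.885814) = 0.030312.
d = 0.326232 + 0.030312 = 0.356544.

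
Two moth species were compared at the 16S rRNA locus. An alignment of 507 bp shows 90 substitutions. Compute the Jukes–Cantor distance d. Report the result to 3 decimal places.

0.203

p = 90/507 ≈ 0.177515.
d = −(3/4) ln(1 − 4p/3) = −0.75 ln(1 − 0.236687) = −0.75 ln(0.763313)
  = −0.75 × (-0.270087) = 0.202565 substitutions/site.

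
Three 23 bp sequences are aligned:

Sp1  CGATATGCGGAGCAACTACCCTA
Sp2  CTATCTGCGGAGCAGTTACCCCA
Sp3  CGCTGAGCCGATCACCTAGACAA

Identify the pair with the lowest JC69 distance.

Sp1–Sp2: 5/23 differ, p = 0.217, d = 0.257.
Sp1–Sp3: 9/23 differ, p = 0.391, d = 0.553.
Sp2–Sp3: 11/23 differ, p = 0.478, d = 0.761.
The smallest distance is between Sp1 and Sp2.

Sp1 and Sp2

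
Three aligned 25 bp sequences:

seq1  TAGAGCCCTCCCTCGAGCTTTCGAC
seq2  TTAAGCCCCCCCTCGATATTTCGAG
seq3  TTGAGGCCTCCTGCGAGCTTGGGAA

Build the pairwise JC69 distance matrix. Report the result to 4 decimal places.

d(seq1,seq2) = 0.2892, d(seq1,seq3) = 0.3505, d(seq2,seq3) = 0.5716

seq1–seq2: 6/25 sites differ → p = 0.24, d = −0.75 ln(1 − 0.32) = 0.289247 ≈ 0.2892.
seq1–seq3: 7/25 sites differ → p = 0.28, d = −0.75 ln(1 − 0.373333) = 0.350505 ≈ 0.3505.
seq2–seq3: 10/25 sites differ → p = 0.4, d = −0.75 ln(1 − 0.533333) = 0.571605 ≈ 0.5716.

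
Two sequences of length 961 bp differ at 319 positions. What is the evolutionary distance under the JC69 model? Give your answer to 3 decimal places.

0.438

p = 319/961 ≈ 0.331946.
d = −(3/4) ln(1 − 4p/3) = −0.75 ln(1 − 0.442595) = −0.75 ln(0.557405)
  = −0.75 × (-0.584463) = 0.438347 substitutions/site.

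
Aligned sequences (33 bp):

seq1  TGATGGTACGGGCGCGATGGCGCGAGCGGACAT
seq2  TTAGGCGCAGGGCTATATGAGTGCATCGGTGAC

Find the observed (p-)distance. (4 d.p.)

0.5455

The sequences differ at 18 of 33 positions.
p = 18/33 = 0.545454… ≈ 0.5455 (to 4 d.p.).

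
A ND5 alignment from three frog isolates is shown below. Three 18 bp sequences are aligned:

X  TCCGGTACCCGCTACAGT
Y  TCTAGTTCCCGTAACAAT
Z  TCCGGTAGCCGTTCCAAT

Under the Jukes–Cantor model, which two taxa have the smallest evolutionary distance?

X and Z

X–Y: 6/18 differ, p = 0.333, d = 0.441.
X–Z: 4/18 differ, p = 0.222, d = 0.264.
Y–Z: 6/18 differ, p = 0.333, d = 0.441.
The smallest distance is between X and Z.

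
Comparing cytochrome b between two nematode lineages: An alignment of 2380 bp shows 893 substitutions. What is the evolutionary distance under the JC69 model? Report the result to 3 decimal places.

p = 893/2380 ≈ 0.37521.
d = −(3/4) ln(1 − 4p/3) = −0.75 ln(1 − 0.50028) = −0.75 ln(0.49972)
  = −0.75 × (-0.693707) = 0.520280 substitutions/site.

0.520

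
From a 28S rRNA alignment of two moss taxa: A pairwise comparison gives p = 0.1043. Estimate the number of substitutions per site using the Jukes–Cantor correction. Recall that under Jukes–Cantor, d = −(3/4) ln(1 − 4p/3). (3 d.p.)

0.112

d = −(3/4) ln(1 − 4p/3) = −0.75 ln(1 − 0.139067) = −0.75 ln(0.860933)
  = −0.75 × (-0.149739) = 0.112304 substitutions/site.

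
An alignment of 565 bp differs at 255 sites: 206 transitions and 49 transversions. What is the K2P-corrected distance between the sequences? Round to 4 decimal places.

0.8938

P = 206/565 ≈ 0.364602 and Q = 49/565 ≈ 0.086726.
Under the Kimura two-parameter model, d = −½ ln(1 − 2P − Q) − ¼ ln(1 − 2Q).
1 − 2P − Q = 0.18407, giving −½ ln(0.18407) = 0.846220.
1 − 2Q = 0.826548, giving −¼ ln(0.826548) = 0.047624.
d = 0.846220 + 0.047624 = 0.893844.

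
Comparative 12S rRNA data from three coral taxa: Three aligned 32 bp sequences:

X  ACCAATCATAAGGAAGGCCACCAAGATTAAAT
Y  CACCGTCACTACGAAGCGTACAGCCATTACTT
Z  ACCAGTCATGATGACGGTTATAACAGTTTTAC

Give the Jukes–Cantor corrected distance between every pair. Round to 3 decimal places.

d(X,Y) = 0.824, d(X,Z) = 0.657, d(Y,Z) = 0.924

X–Y: 16/32 sites differ → p = 0.5, d = −0.75 ln(1 − 0.666667) = 0.823960 ≈ 0.824.
X–Z: 14/32 sites differ → p = 0.4375, d = −0.75 ln(1 − 0.583333) = 0.656601 ≈ 0.657.
Y–Z: 17/32 sites differ → p = 0.53125, d = −0.75 ln(1 − 0.708333) = 0.924107 ≈ 0.924.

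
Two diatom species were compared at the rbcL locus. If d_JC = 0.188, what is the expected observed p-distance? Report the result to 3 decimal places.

p = (3/4)(1 − e^(−4d/3)) = 0.75 × (1 − e^(-0.250667)) = 0.75 × (1 − 0.778281) = 0.166289.

0.166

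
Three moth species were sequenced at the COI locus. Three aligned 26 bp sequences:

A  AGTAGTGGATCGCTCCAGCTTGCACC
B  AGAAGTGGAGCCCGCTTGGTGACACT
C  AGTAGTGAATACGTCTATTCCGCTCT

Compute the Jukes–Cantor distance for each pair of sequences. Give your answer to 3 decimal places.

A–B: 10/26 sites differ → p ≈ 0.384615, d = −0.75 ln(1 − 0.51282) = 0.539341 ≈ 0.539.
A–C: 11/26 sites differ → p ≈ 0.423077, d = −0.75 ln(1 − 0.564103) = 0.622762 ≈ 0.623.
B–C: 13/26 sites differ → p = 0.5, d = −0.75 ln(1 − 0.666667) = 0.823960 ≈ 0.824.

d(A,B) = 0.539, d(A,C) = 0.623, d(B,C) = 0.824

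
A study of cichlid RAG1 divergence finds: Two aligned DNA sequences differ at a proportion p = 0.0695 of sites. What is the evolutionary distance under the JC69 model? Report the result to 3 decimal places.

0.073

d = −(3/4) ln(1 − 4p/3) = −0.75 ln(1 − 0.092667) = −0.75 ln(0.907333)
  = −0.75 × (-0.097246) = 0.072935 substitutions/site.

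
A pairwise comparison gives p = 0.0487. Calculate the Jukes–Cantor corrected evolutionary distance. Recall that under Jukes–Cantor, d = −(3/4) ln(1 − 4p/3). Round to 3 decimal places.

d = −(3/4) ln(1 − 4p/3) = −0.75 ln(1 − 0.064933) = −0.75 ln(0.935067)
  = −0.75 × (-0.067137) = 0.050353 substitutions/site.

0.050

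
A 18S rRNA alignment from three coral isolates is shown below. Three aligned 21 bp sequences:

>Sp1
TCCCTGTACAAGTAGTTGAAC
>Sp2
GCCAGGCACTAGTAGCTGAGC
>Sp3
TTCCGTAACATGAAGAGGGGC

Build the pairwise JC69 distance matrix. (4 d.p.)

Sp1–Sp2: 7/21 sites differ → p ≈ 0.333333, d = −0.75 ln(1 − 0.444444) = 0.440839 ≈ 0.4408.
Sp1–Sp3: 10/21 sites differ → p ≈ 0.47619, d = −0.75 ln(1 − 0.63492) = 0.755729 ≈ 0.7557.
Sp2–Sp3: 11/21 sites differ → p ≈ 0.52381, d = −0.75 ln(1 − 0.698413) = 0.899023 ≈ 0.8990.

d(Sp1,Sp2) = 0.4408, d(Sp1,Sp3) = 0.7557, d(Sp2,Sp3) = 0.8990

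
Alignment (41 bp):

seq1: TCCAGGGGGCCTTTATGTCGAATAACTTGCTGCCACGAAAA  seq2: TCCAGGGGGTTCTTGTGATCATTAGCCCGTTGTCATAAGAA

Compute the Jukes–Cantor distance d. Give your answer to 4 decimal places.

The sequences differ at 16 of 41 sites, so p = 16/41 ≈ 0.390244.
d = −(3/4) ln(1 − 4p/3) = −0.75 ln(1 − 0.520325) = −0.75 ln(0.479675)
  = −0.75 × (-0.734646) = 0.550985 substitutions/site.

0.5510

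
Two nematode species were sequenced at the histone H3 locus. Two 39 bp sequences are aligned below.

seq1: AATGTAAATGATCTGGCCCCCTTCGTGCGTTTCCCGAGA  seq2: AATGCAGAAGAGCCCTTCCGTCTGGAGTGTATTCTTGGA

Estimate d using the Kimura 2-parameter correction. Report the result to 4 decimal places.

Of 39 sites, 10 differences are transitions and 9 are transversions, so P = 10/39 ≈ 0.25641 and Q = 9/39 ≈ 0.230769.
Under the Kimura two-parameter model, d = −½ ln(1 − 2P − Q) − ¼ ln(1 − 2Q).
1 − 2P − Q = 0.256411, giving −½ ln(0.256411) = 0.680487.
1 − 2Q = 0.538462, giving −¼ ln(0.538462) = 0.154760.
d = 0.680487 + 0.154760 = 0.835247.

0.8352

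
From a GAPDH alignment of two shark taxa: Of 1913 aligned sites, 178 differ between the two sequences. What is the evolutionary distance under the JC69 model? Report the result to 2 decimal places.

0.10

p = 178/1913 ≈ 0.093048.
d = −(3/4) ln(1 − 4p/3) = −0.75 ln(1 − 0.124064) = −0.75 ln(0.875936)
  = −0.75 × (-0.132462) = 0.099347 substitutions/site.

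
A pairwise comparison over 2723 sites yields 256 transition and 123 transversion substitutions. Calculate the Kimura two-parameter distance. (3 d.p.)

0.156

P = 256/2723 ≈ 0.094014 and Q = 123/2723 ≈ 0.045171.
Under the Kimura two-parameter model, d = −½ ln(1 − 2P − Q) − ¼ ln(1 − 2Q).
1 − 2P − Q = 0.766801, giving −½ ln(0.766801) = 0.132764.
1 − 2Q = 0.909658, giving −¼ ln(0.909658) = 0.023672.
d = 0.132764 + 0.023672 = 0.156436.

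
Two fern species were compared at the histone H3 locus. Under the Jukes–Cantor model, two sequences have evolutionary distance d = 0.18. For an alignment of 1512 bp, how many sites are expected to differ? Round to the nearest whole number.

Invert JC69: p = (3/4)(1 − e^(−4d/3)) = 0.75 × (1 − e^(-0.24)) = 0.75 × (1 − 0.786628) = 0.160029.
Expected differing sites = pL ≈ 0.160029 × 1512 = 241.963848 ≈ 242.

242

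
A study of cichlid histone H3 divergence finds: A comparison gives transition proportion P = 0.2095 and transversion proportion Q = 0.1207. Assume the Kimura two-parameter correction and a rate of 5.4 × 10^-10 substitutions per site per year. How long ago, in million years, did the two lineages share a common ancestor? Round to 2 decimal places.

Under the Kimura two-parameter model, d = −½ ln(1 − 2P − Q) − ¼ ln(1 − 2Q).
1 − 2P − Q = 0.4603, giving −½ ln(0.4603) = 0.387938.
1 − 2Q = 0.7586, giving −¼ ln(0.7586) = 0.069070.
d = 0.387938 + 0.069070 = 0.457008.
Under a molecular clock d = 2μt, so t = d/(2μ) = 0.457008 / (2 × 5.4 × 10^-10) = 423.16 million years.

423.16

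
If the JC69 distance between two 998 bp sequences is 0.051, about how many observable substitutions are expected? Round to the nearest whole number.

49

Invert JC69: p = (3/4)(1 − e^(−4d/3)) = 0.75 × (1 − e^(-0.068)) = 0.75 × (1 − 0.934260) = 0.049305.
Expected differing sites = pL ≈ 0.049305 × 998 = 49.20639 ≈ 49.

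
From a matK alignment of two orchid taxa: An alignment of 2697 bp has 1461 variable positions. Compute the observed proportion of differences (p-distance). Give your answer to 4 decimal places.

p = 1461/2697 = 0.541713… ≈ 0.5417 (to 4 d.p.).

0.5417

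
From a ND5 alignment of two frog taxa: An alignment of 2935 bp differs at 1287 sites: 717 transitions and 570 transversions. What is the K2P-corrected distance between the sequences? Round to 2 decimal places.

P = 717/2935 ≈ 0.244293 and Q = 570/2935 ≈ 0.194208.
Under the Kimura two-parameter model, d = −½ ln(1 − 2P − Q) − ¼ ln(1 − 2Q).
1 − 2P − Q = 0.317206, giving −½ ln(0.317206) = 0.574102.
1 − 2Q = 0.611584, giving −¼ ln(0.611584) = 0.122926.
d = 0.574102 + 0.122926 = 0.697028.

0.70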